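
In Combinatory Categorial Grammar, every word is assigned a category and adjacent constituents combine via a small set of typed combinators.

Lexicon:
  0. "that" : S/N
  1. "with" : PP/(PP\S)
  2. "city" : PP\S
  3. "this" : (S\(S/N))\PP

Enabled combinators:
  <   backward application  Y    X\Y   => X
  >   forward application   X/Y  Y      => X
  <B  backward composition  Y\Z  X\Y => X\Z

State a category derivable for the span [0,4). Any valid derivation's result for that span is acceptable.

S

[0,4] S   <
  [0,1] "that" : S/N
  [1,4] S\(S/N)   <
    [1,3] PP   >
      [1,2] "with" : PP/(PP\S)
      [2,3] "city" : PP\S
    [3,4] "this" : (S\(S/N))\PP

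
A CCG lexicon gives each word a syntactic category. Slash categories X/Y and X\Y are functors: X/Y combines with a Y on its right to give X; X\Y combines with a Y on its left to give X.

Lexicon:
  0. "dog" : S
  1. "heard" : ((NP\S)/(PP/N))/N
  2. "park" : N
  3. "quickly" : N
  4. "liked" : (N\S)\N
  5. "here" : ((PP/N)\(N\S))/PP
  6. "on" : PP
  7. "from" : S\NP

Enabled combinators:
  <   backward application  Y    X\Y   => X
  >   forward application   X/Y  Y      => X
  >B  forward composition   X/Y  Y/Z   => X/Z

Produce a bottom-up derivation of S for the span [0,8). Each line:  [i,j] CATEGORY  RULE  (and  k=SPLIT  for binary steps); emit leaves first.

[0,1] S  lex  "dog"
[1,2] ((NP\S)/(PP/N))/N  lex  "heard"
[2,3] N  lex  "park"
[1,3] (NP\S)/(PP/N)  >  k=2
[3,4] N  lex  "quickly"
[4,5] (N\S)\N  lex  "liked"
[3,5] N\S  <  k=4
[5,6] ((PP/N)\(N\S))/PP  lex  "here"
[6,7] PP  lex  "on"
[5,7] (PP/N)\(N\S)  >  k=6
[3,7] PP/N  <  k=5
[1,7] NP\S  >  k=3
[0,7] NP  <  k=1
[7,8] S\NP  lex  "from"
[0,8] S  <  k=7

[0,8] S   <
  [0,7] NP   <
    [0,1] "dog" : S
    [1,7] NP\S   >
      [1,3] (NP\S)/(PP/N)   >
        [1,2] "heard" : ((NP\S)/(PP/N))/N
        [2,3] "park" : N
      [3,7] PP/N   <
        [3,5] N\S   <
          [3,4] "quickly" : N
          [4,5] "liked" : (N\S)\N
        [5,7] (PP/N)\(N\S)   >
          [5,6] "here" : ((PP/N)\(N\S))/PP
          [6,7] "on" : PP
  [7,8] "from" : S\NP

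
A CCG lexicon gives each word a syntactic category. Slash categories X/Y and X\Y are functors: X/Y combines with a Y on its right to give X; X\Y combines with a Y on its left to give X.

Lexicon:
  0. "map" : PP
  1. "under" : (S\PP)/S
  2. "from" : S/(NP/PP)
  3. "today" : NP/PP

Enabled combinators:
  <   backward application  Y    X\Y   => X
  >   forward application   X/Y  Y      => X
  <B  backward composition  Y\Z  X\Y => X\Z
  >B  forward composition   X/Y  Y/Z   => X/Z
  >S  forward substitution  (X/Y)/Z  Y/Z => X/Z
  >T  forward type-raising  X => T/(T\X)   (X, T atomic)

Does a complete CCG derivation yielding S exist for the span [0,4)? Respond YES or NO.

YES

[0,4] S   <
  [0,1] "map" : PP
  [1,4] S\PP   >
    [1,2] "under" : (S\PP)/S
    [2,4] S   >
      [2,3] "from" : S/(NP/PP)
      [3,4] "today" : NP/PP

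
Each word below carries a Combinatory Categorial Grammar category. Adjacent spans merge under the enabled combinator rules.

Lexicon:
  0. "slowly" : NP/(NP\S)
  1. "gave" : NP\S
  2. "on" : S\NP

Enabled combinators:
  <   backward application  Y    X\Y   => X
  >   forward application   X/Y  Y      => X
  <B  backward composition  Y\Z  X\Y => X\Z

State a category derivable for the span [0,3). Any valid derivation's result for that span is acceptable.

S

[0,3] S   <
  [0,2] NP   >
    [0,1] "slowly" : NP/(NP\S)
    [1,2] "gave" : NP\S
  [2,3] "on" : S\NP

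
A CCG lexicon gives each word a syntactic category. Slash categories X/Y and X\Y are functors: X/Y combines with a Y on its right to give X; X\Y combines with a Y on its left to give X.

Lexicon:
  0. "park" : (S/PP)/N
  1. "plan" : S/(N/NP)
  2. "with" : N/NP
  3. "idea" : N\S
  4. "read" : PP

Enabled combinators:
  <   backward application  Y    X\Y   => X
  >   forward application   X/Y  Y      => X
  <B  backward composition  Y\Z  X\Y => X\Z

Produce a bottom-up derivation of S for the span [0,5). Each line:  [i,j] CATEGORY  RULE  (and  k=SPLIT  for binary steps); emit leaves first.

[0,1] (S/PP)/N  lex  "park"
[1,2] S/(N/NP)  lex  "plan"
[2,3] N/NP  lex  "with"
[1,3] S  >  k=2
[3,4] N\S  lex  "idea"
[1,4] N  <  k=3
[0,4] S/PP  >  k=1
[4,5] PP  lex  "read"
[0,5] S  >  k=4

[0,5] S   >
  [0,4] S/PP   >
    [0,1] "park" : (S/PP)/N
    [1,4] N   <
      [1,3] S   >
        [1,2] "plan" : S/(N/NP)
        [2,3] "with" : N/NP
      [3,4] "idea" : N\S
  [4,5] "read" : PP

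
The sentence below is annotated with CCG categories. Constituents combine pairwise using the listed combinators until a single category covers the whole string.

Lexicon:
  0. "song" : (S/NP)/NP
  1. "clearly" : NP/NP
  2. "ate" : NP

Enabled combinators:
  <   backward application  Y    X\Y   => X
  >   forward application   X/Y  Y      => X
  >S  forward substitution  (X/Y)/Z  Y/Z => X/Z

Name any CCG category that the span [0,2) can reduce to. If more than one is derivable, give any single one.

[0,3] S   >
  [0,2] S/NP   >S
    [0,1] "song" : (S/NP)/NP
    [1,2] "clearly" : NP/NP
  [2,3] "ate" : NP

S/NP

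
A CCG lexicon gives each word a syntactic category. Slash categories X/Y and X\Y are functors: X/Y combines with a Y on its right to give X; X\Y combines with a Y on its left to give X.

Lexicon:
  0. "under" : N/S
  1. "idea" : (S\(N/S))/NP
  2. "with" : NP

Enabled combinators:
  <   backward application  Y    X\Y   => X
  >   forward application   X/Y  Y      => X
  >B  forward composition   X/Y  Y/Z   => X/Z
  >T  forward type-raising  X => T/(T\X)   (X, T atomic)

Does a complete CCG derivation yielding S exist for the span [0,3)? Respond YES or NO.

[0,3] S   <
  [0,1] "under" : N/S
  [1,3] S\(N/S)   >
    [1,2] "idea" : (S\(N/S))/NP
    [2,3] "with" : NP

YES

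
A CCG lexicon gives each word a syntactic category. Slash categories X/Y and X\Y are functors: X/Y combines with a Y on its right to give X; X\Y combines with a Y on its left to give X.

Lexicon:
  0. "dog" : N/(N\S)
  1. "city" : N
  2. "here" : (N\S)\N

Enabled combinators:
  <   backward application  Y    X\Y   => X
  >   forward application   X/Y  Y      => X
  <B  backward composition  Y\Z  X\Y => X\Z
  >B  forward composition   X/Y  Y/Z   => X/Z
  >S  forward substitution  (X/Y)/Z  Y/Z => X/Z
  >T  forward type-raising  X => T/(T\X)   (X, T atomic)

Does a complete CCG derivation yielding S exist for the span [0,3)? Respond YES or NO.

NO

N/(N\S) N (N\S)\N
CKY chart[0,3] = {N, N/(N\N), NP/(NP\N), PP/(PP\N), S/(S\N)}; S ∉ chart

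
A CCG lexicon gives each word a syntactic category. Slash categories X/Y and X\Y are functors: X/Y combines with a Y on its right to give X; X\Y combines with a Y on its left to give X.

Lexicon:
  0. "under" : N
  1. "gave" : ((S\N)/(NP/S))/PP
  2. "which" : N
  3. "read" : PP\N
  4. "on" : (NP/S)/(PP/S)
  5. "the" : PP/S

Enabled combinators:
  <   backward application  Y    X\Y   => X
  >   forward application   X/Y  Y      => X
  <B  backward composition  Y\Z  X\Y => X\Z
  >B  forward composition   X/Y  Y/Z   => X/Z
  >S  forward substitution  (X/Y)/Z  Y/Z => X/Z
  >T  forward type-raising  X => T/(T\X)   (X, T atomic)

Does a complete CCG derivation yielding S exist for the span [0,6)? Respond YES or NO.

YES

[0,6] S   <
  [0,1] "under" : N
  [1,6] S\N   >
    [1,4] (S\N)/(NP/S)   >
      [1,2] "gave" : ((S\N)/(NP/S))/PP
      [2,4] PP   >
        [2,3] PP/(PP\N)   >T
          [2,3] "which" : N
        [3,4] "read" : PP\N
    [4,6] NP/S   >
      [4,5] "on" : (NP/S)/(PP/S)
      [5,6] "the" : PP/S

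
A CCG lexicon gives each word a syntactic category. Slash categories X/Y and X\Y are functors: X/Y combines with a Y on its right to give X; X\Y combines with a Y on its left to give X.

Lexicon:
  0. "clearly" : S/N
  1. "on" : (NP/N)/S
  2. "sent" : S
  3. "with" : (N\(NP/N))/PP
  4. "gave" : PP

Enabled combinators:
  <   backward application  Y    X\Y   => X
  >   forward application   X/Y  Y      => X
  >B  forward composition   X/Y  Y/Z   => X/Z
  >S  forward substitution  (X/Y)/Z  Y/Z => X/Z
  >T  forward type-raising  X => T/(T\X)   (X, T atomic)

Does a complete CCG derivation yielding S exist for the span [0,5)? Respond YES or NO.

[0,5] S   >
  [0,1] "clearly" : S/N
  [1,5] N   <
    [1,3] NP/N   >
      [1,2] "on" : (NP/N)/S
      [2,3] "sent" : S
    [3,5] N\(NP/N)   >
      [3,4] "with" : (N\(NP/N))/PP
      [4,5] "gave" : PP

YES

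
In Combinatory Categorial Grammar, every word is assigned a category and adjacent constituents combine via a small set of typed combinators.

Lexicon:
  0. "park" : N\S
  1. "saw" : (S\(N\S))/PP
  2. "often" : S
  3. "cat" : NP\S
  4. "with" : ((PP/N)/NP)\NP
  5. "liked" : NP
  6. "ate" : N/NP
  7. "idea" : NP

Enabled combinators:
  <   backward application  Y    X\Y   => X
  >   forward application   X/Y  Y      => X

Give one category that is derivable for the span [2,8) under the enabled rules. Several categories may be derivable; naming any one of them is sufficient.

PP

[0,8] S   <
  [0,1] "park" : N\S
  [1,8] S\(N\S)   >
    [1,2] "saw" : (S\(N\S))/PP
    [2,8] PP   >
      [2,6] PP/N   >
        [2,5] (PP/N)/NP   <
          [2,4] NP   <
            [2,3] "often" : S
            [3,4] "cat" : NP\S
          [4,5] "with" : ((PP/N)/NP)\NP
        [5,6] "liked" : NP
      [6,8] N   >
        [6,7] "ate" : N/NP
        [7,8] "idea" : NP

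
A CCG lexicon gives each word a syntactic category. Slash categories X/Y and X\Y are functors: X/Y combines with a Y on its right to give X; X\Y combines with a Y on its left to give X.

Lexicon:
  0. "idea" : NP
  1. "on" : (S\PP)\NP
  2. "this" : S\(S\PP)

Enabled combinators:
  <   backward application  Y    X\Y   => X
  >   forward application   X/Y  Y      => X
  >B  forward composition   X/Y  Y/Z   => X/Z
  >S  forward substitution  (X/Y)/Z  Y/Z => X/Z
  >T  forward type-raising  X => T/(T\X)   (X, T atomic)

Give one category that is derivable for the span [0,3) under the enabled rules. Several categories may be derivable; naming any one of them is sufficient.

[0,3] S   <
  [0,2] S\PP   <
    [0,1] "idea" : NP
    [1,2] "on" : (S\PP)\NP
  [2,3] "this" : S\(S\PP)

S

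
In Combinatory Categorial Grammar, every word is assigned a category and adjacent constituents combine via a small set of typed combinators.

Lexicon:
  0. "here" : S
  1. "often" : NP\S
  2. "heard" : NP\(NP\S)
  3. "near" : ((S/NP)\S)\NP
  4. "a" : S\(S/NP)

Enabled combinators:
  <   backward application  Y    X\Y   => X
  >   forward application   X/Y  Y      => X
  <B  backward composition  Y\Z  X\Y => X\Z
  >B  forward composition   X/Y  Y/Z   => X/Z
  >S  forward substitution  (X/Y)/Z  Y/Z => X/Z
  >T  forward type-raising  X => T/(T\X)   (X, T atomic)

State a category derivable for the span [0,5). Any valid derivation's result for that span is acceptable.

[0,5] S   <
  [0,4] S/NP   <
    [0,1] "here" : S
    [1,4] (S/NP)\S   <
      [1,3] NP   <
        [1,2] "often" : NP\S
        [2,3] "heard" : NP\(NP\S)
      [3,4] "near" : ((S/NP)\S)\NP
  [4,5] "a" : S\(S/NP)

S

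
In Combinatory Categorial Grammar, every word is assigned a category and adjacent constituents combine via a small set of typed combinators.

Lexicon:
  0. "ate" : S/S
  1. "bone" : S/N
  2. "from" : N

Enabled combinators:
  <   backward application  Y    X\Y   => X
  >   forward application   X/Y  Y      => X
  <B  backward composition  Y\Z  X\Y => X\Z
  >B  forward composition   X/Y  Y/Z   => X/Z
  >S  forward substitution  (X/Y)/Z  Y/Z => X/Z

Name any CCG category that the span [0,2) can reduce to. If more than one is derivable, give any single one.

[0,3] S   >
  [0,2] S/N   >B
    [0,1] "ate" : S/S
    [1,2] "bone" : S/N
  [2,3] "from" : N

S/N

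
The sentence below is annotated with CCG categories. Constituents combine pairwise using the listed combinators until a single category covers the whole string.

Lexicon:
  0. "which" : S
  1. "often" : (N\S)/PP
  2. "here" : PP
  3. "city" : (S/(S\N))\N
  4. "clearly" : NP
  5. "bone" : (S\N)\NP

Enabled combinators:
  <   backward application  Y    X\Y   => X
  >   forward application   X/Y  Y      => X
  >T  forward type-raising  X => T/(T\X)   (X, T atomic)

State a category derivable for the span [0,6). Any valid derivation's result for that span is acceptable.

[0,6] S   >
  [0,4] S/(S\N)   <
    [0,3] N   >
      [0,1] N/(N\S)   >T
        [0,1] "which" : S
      [1,3] N\S   >
        [1,2] "often" : (N\S)/PP
        [2,3] "here" : PP
    [3,4] "city" : (S/(S\N))\N
  [4,6] S\N   <
    [4,5] "clearly" : NP
    [5,6] "bone" : (S\N)\NP

S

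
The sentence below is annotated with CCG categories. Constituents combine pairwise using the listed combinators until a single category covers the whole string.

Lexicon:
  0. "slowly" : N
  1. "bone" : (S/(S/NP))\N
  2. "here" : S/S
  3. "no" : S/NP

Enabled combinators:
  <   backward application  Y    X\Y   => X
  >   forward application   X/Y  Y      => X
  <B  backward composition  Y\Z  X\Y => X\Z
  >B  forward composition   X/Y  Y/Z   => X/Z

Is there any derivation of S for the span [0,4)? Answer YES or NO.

YES

[0,4] S   >
  [0,2] S/(S/NP)   <
    [0,1] "slowly" : N
    [1,2] "bone" : (S/(S/NP))\N
  [2,4] S/NP   >B
    [2,3] "here" : S/S
    [3,4] "no" : S/NP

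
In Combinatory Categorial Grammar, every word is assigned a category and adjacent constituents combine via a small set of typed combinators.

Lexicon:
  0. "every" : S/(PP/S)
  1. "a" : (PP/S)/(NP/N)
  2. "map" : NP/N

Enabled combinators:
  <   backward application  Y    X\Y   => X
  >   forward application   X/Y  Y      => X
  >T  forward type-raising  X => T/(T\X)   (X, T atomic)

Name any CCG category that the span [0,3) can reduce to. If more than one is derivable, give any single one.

[0,3] S   >
  [0,1] "every" : S/(PP/S)
  [1,3] PP/S   >
    [1,2] "a" : (PP/S)/(NP/N)
    [2,3] "map" : NP/N

S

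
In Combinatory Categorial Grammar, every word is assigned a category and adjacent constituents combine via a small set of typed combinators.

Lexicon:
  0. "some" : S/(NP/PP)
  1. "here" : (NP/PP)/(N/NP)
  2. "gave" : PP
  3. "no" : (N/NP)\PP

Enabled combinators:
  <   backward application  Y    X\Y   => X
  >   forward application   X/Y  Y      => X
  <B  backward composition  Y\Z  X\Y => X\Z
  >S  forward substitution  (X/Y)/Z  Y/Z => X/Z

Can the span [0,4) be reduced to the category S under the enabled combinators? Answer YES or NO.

[0,4] S   >
  [0,1] "some" : S/(NP/PP)
  [1,4] NP/PP   >
    [1,2] "here" : (NP/PP)/(N/NP)
    [2,4] N/NP   <
      [2,3] "gave" : PP
      [3,4] "no" : (N/NP)\PP

YES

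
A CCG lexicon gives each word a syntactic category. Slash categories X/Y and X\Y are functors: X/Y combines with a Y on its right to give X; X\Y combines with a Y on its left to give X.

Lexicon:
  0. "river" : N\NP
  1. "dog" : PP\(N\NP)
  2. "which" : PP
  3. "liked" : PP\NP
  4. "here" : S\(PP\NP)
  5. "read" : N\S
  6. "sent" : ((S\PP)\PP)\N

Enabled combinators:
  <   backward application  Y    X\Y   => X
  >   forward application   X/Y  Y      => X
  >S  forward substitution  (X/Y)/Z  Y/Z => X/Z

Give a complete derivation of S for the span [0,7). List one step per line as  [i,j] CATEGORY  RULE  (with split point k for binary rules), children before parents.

[0,1] N\NP  lex  "river"
[1,2] PP\(N\NP)  lex  "dog"
[0,2] PP  <  k=1
[2,3] PP  lex  "which"
[3,4] PP\NP  lex  "liked"
[4,5] S\(PP\NP)  lex  "here"
[3,5] S  <  k=4
[5,6] N\S  lex  "read"
[3,6] N  <  k=5
[6,7] ((S\PP)\PP)\N  lex  "sent"
[3,7] (S\PP)\PP  <  k=6
[2,7] S\PP  <  k=3
[0,7] S  <  k=2

[0,7] S   <
  [0,2] PP   <
    [0,1] "river" : N\NP
    [1,2] "dog" : PP\(N\NP)
  [2,7] S\PP   <
    [2,3] "which" : PP
    [3,7] (S\PP)\PP   <
      [3,6] N   <
        [3,5] S   <
          [3,4] "liked" : PP\NP
          [4,5] "here" : S\(PP\NP)
        [5,6] "read" : N\S
      [6,7] "sent" : ((S\PP)\PP)\N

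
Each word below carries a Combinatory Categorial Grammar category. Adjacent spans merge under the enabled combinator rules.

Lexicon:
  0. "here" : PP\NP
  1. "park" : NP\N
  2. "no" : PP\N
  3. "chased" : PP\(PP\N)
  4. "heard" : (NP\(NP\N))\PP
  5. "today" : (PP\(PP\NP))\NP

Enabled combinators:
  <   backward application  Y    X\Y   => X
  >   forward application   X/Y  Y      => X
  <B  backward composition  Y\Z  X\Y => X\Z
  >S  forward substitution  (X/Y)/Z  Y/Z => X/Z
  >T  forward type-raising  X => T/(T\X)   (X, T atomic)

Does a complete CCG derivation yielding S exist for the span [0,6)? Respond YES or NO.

PP\NP NP\N PP\N PP\(PP\N) (NP\(NP\N))\PP (PP\(PP\NP))\NP
CKY chart[0,6] = {N/(N\PP), NP/(NP\PP), PP, PP/(PP\PP), S/(S\PP)}; S ∉ chart

NO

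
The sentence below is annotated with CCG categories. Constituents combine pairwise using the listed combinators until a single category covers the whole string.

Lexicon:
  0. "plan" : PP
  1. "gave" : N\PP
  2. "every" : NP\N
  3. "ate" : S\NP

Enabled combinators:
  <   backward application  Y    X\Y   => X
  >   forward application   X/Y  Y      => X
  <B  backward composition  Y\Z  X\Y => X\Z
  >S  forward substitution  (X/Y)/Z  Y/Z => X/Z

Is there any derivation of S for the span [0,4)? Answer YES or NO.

YES

[0,4] S   <
  [0,1] "plan" : PP
  [1,4] S\PP   <B
    [1,2] "gave" : N\PP
    [2,4] S\N   <B
      [2,3] "every" : NP\N
      [3,4] "ate" : S\NP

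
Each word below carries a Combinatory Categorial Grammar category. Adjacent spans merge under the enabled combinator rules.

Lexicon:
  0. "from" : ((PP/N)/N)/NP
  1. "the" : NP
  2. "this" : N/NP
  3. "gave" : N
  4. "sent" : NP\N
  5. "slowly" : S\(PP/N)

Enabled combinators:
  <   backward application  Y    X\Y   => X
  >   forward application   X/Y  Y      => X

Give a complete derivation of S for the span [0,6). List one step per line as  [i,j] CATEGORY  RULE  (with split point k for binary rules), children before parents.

[0,6] S   <
  [0,5] PP/N   >
    [0,2] (PP/N)/N   >
      [0,1] "from" : ((PP/N)/N)/NP
      [1,2] "the" : NP
    [2,5] N   >
      [2,3] "this" : N/NP
      [3,5] NP   <
        [3,4] "gave" : N
        [4,5] "sent" : NP\N
  [5,6] "slowly" : S\(PP/N)

[0,1] ((PP/N)/N)/NP  lex  "from"
[1,2] NP  lex  "the"
[0,2] (PP/N)/N  >  k=1
[2,3] N/NP  lex  "this"
[3,4] N  lex  "gave"
[4,5] NP\N  lex  "sent"
[3,5] NP  <  k=4
[2,5] N  >  k=3
[0,5] PP/N  >  k=2
[5,6] S\(PP/N)  lex  "slowly"
[0,6] S  <  k=5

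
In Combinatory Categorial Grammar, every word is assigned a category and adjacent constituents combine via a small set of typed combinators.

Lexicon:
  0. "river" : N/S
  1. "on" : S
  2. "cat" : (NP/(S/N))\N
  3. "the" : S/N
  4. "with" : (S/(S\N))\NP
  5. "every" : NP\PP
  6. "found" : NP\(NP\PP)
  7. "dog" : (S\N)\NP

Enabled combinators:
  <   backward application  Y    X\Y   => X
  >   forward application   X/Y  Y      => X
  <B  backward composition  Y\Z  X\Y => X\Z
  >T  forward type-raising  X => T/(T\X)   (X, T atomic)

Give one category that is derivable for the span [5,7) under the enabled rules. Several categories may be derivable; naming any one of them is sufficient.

[0,8] S   >
  [0,5] S/(S\N)   <
    [0,4] NP   >
      [0,3] NP/(S/N)   <
        [0,2] N   >
          [0,1] "river" : N/S
          [1,2] "on" : S
        [2,3] "cat" : (NP/(S/N))\N
      [3,4] "the" : S/N
    [4,5] "with" : (S/(S\N))\NP
  [5,8] S\N   <
    [5,7] NP   <
      [5,6] "every" : NP\PP
      [6,7] "found" : NP\(NP\PP)
    [7,8] "dog" : (S\N)\NP

NP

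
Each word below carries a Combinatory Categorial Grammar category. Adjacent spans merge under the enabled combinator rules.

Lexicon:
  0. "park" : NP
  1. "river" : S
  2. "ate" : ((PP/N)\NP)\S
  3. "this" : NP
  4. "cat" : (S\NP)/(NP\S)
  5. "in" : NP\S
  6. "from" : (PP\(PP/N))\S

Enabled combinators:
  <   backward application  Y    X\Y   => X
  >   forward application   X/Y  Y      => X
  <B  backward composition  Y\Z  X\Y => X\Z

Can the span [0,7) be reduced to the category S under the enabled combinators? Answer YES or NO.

NO

NP S ((PP/N)\NP)\S NP (S\NP)/(NP\S) NP\S (PP\(PP/N))\S
CKY chart[0,7] = {PP}; S ∉ chart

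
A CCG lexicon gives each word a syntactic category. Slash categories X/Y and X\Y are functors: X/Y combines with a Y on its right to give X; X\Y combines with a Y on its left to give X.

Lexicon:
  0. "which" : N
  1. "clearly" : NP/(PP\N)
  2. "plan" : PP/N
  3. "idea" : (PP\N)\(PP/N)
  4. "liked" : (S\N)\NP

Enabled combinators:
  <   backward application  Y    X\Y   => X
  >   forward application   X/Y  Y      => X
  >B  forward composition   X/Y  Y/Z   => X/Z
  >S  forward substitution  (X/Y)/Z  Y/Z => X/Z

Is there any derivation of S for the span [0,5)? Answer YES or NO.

YES

[0,5] S   <
  [0,1] "which" : N
  [1,5] S\N   <
    [1,4] NP   >
      [1,2] "clearly" : NP/(PP\N)
      [2,4] PP\N   <
        [2,3] "plan" : PP/N
        [3,4] "idea" : (PP\N)\(PP/N)
    [4,5] "liked" : (S\N)\NP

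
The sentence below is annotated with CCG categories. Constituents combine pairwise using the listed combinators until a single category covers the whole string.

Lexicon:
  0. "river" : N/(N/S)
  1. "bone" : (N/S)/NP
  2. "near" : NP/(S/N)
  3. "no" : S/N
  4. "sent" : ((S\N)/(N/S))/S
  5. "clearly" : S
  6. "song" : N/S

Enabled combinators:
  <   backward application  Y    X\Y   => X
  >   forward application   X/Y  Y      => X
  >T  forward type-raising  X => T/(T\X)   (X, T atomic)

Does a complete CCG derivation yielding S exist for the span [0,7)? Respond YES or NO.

[0,7] S   <
  [0,4] N   >
    [0,1] "river" : N/(N/S)
    [1,4] N/S   >
      [1,2] "bone" : (N/S)/NP
      [2,4] NP   >
        [2,3] "near" : NP/(S/N)
        [3,4] "no" : S/N
  [4,7] S\N   >
    [4,6] (S\N)/(N/S)   >
      [4,5] "sent" : ((S\N)/(N/S))/S
      [5,6] "clearly" : S
    [6,7] "song" : N/S

YES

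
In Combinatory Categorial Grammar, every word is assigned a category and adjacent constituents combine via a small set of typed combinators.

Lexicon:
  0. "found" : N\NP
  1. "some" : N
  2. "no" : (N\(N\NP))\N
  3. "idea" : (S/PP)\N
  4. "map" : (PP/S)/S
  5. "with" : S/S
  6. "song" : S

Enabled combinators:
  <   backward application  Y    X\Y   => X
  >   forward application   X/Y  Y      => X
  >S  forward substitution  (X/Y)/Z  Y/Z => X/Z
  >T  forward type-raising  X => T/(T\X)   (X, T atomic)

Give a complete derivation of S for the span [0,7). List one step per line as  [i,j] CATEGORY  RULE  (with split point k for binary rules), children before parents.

[0,1] N\NP  lex  "found"
[1,2] N  lex  "some"
[2,3] (N\(N\NP))\N  lex  "no"
[1,3] N\(N\NP)  <  k=2
[0,3] N  <  k=1
[3,4] (S/PP)\N  lex  "idea"
[0,4] S/PP  <  k=3
[4,5] (PP/S)/S  lex  "map"
[5,6] S/S  lex  "with"
[4,6] PP/S  >S  k=5
[6,7] S  lex  "song"
[4,7] PP  >  k=6
[0,7] S  >  k=4

[0,7] S   >
  [0,4] S/PP   <
    [0,3] N   <
      [0,1] "found" : N\NP
      [1,3] N\(N\NP)   <
        [1,2] "some" : N
        [2,3] "no" : (N\(N\NP))\N
    [3,4] "idea" : (S/PP)\N
  [4,7] PP   >
    [4,6] PP/S   >S
      [4,5] "map" : (PP/S)/S
      [5,6] "with" : S/S
    [6,7] "song" : S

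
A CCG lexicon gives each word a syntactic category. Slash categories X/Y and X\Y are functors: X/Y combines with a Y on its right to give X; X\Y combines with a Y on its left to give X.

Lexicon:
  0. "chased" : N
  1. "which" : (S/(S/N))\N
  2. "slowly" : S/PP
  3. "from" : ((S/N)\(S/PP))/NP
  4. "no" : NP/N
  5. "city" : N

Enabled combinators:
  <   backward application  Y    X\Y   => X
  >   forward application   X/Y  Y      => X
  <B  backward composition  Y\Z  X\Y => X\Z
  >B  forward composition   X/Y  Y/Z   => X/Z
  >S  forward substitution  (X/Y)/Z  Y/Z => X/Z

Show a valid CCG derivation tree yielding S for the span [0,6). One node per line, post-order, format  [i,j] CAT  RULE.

[0,1] N  lex  "chased"
[1,2] (S/(S/N))\N  lex  "which"
[0,2] S/(S/N)  <  k=1
[2,3] S/PP  lex  "slowly"
[3,4] ((S/N)\(S/PP))/NP  lex  "from"
[4,5] NP/N  lex  "no"
[5,6] N  lex  "city"
[4,6] NP  >  k=5
[3,6] (S/N)\(S/PP)  >  k=4
[2,6] S/N  <  k=3
[0,6] S  >  k=2

[0,6] S   >
  [0,2] S/(S/N)   <
    [0,1] "chased" : N
    [1,2] "which" : (S/(S/N))\N
  [2,6] S/N   <
    [2,3] "slowly" : S/PP
    [3,6] (S/N)\(S/PP)   >
      [3,4] "from" : ((S/N)\(S/PP))/NP
      [4,6] NP   >
        [4,5] "no" : NP/N
        [5,6] "city" : N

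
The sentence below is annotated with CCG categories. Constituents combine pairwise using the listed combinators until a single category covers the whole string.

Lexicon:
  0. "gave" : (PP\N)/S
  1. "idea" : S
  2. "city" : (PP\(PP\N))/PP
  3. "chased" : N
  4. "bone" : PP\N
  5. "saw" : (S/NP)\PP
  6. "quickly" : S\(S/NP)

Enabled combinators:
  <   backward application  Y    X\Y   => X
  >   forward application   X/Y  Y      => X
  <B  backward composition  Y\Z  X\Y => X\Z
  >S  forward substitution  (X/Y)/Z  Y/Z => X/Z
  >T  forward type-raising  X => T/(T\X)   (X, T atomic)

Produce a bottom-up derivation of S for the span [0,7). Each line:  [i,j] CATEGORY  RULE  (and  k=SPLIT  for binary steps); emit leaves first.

[0,7] S   <
  [0,5] PP   <
    [0,2] PP\N   >
      [0,1] "gave" : (PP\N)/S
      [1,2] "idea" : S
    [2,5] PP\(PP\N)   >
      [2,3] "city" : (PP\(PP\N))/PP
      [3,5] PP   >
        [3,4] PP/(PP\N)   >T
          [3,4] "chased" : N
        [4,5] "bone" : PP\N
  [5,7] S\PP   <B
    [5,6] "saw" : (S/NP)\PP
    [6,7] "quickly" : S\(S/NP)

[0,1] (PP\N)/S  lex  "gave"
[1,2] S  lex  "idea"
[0,2] PP\N  >  k=1
[2,3] (PP\(PP\N))/PP  lex  "city"
[3,4] N  lex  "chased"
[3,4] PP/(PP\N)  >T
[4,5] PP\N  lex  "bone"
[3,5] PP  >  k=4
[2,5] PP\(PP\N)  >  k=3
[0,5] PP  <  k=2
[5,6] (S/NP)\PP  lex  "saw"
[6,7] S\(S/NP)  lex  "quickly"
[5,7] S\PP  <B  k=6
[0,7] S  <  k=5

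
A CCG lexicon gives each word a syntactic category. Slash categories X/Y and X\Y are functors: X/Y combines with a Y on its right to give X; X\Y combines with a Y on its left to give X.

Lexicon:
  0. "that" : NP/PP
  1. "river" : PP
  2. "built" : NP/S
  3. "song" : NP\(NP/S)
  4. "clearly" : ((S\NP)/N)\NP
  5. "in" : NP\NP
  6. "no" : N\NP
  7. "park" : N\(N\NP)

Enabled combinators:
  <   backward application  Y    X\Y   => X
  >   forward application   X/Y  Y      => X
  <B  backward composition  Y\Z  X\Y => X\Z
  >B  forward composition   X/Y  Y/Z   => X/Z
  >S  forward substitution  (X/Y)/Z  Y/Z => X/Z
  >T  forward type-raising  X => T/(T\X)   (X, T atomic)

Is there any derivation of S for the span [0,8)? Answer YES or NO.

YES

[0,8] S   <
  [0,2] NP   >
    [0,1] "that" : NP/PP
    [1,2] "river" : PP
  [2,8] S\NP   >
    [2,5] (S\NP)/N   <
      [2,4] NP   <
        [2,3] "built" : NP/S
        [3,4] "song" : NP\(NP/S)
      [4,5] "clearly" : ((S\NP)/N)\NP
    [5,8] N   <
      [5,7] N\NP   <B
        [5,6] "in" : NP\NP
        [6,7] "no" : N\NP
      [7,8] "park" : N\(N\NP)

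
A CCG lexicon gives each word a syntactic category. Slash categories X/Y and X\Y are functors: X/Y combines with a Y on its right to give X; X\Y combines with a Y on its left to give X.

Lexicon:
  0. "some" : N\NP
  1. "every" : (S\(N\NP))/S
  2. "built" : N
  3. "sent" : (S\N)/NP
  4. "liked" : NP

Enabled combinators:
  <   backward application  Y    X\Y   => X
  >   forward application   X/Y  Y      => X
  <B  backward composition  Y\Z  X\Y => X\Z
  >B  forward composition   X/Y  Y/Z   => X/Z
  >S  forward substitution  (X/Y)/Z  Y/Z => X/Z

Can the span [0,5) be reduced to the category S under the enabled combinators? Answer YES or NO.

[0,5] S   <
  [0,1] "some" : N\NP
  [1,5] S\(N\NP)   >
    [1,2] "every" : (S\(N\NP))/S
    [2,5] S   <
      [2,3] "built" : N
      [3,5] S\N   >
        [3,4] "sent" : (S\N)/NP
        [4,5] "liked" : NP

YES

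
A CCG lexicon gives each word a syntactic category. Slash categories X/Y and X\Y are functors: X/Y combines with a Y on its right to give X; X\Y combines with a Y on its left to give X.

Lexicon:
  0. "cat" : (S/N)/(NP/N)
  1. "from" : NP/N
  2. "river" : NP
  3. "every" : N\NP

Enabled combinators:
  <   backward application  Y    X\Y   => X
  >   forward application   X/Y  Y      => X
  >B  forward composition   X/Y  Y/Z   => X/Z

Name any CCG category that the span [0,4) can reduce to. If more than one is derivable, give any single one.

S

[0,4] S   >
  [0,2] S/N   >
    [0,1] "cat" : (S/N)/(NP/N)
    [1,2] "from" : NP/N
  [2,4] N   <
    [2,3] "river" : NP
    [3,4] "every" : N\NP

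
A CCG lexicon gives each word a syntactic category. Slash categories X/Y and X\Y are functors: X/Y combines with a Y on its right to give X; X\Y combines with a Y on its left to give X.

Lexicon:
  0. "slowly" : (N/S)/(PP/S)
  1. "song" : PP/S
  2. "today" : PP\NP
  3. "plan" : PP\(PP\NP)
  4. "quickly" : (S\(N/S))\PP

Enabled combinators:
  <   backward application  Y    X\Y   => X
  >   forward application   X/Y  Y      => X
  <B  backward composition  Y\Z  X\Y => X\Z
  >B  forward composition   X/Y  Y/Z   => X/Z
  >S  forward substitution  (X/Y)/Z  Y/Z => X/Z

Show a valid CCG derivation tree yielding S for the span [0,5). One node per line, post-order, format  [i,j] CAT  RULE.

[0,5] S   <
  [0,2] N/S   >
    [0,1] "slowly" : (N/S)/(PP/S)
    [1,2] "song" : PP/S
  [2,5] S\(N/S)   <
    [2,4] PP   <
      [2,3] "today" : PP\NP
      [3,4] "plan" : PP\(PP\NP)
    [4,5] "quickly" : (S\(N/S))\PP

[0,1] (N/S)/(PP/S)  lex  "slowly"
[1,2] PP/S  lex  "song"
[0,2] N/S  >  k=1
[2,3] PP\NP  lex  "today"
[3,4] PP\(PP\NP)  lex  "plan"
[2,4] PP  <  k=3
[4,5] (S\(N/S))\PP  lex  "quickly"
[2,5] S\(N/S)  <  k=4
[0,5] S  <  k=2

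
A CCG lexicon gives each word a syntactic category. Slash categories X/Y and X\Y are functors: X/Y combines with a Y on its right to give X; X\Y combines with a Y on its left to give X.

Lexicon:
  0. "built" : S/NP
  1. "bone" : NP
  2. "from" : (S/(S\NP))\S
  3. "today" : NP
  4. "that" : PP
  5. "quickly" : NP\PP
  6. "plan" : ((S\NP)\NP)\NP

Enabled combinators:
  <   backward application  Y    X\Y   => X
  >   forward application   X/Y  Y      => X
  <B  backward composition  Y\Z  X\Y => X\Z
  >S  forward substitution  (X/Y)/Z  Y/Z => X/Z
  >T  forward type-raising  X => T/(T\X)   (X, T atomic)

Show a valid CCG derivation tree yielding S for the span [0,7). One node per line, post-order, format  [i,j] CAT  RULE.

[0,7] S   >
  [0,3] S/(S\NP)   <
    [0,2] S   >
      [0,1] "built" : S/NP
      [1,2] "bone" : NP
    [2,3] "from" : (S/(S\NP))\S
  [3,7] S\NP   <
    [3,4] "today" : NP
    [4,7] (S\NP)\NP   <
      [4,6] NP   <
        [4,5] "that" : PP
        [5,6] "quickly" : NP\PP
      [6,7] "plan" : ((S\NP)\NP)\NP

[0,1] S/NP  lex  "built"
[1,2] NP  lex  "bone"
[0,2] S  >  k=1
[2,3] (S/(S\NP))\S  lex  "from"
[0,3] S/(S\NP)  <  k=2
[3,4] NP  lex  "today"
[4,5] PP  lex  "that"
[5,6] NP\PP  lex  "quickly"
[4,6] NP  <  k=5
[6,7] ((S\NP)\NP)\NP  lex  "plan"
[4,7] (S\NP)\NP  <  k=6
[3,7] S\NP  <  k=4
[0,7] S  >  k=3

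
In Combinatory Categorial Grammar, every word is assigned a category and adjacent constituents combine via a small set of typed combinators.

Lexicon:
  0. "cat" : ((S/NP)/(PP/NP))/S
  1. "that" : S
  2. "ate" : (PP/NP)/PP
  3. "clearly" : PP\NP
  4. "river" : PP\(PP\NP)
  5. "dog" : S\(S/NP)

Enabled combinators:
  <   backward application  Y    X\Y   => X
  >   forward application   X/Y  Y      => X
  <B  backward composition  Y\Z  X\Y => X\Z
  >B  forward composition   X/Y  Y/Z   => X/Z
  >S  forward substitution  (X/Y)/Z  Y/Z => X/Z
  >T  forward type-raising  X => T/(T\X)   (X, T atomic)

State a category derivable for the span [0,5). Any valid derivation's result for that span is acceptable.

[0,6] S   <
  [0,5] S/NP   >
    [0,2] (S/NP)/(PP/NP)   >
      [0,1] "cat" : ((S/NP)/(PP/NP))/S
      [1,2] "that" : S
    [2,5] PP/NP   >
      [2,3] "ate" : (PP/NP)/PP
      [3,5] PP   <
        [3,4] "clearly" : PP\NP
        [4,5] "river" : PP\(PP\NP)
  [5,6] "dog" : S\(S/NP)

S/NP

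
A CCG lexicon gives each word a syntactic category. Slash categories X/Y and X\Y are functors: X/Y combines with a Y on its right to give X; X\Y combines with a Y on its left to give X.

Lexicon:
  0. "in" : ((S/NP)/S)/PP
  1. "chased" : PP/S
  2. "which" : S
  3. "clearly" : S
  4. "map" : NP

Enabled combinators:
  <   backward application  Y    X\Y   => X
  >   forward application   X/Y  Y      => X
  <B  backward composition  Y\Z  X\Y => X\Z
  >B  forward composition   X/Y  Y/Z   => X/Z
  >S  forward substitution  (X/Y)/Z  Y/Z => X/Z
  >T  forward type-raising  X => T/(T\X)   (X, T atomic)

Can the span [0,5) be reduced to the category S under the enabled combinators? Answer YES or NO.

[0,5] S   >
  [0,4] S/NP   >
    [0,3] (S/NP)/S   >
      [0,1] "in" : ((S/NP)/S)/PP
      [1,3] PP   >
        [1,2] "chased" : PP/S
        [2,3] "which" : S
    [3,4] "clearly" : S
  [4,5] "map" : NP

YES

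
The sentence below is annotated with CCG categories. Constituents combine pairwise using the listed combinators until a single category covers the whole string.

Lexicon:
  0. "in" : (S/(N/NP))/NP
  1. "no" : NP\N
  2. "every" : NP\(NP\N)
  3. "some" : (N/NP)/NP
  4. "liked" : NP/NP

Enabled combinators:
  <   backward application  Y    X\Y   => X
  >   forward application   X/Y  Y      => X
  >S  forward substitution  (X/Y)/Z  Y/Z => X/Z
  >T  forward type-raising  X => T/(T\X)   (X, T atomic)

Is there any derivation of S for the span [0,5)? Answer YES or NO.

YES

[0,5] S   >
  [0,3] S/(N/NP)   >
    [0,1] "in" : (S/(N/NP))/NP
    [1,3] NP   <
      [1,2] "no" : NP\N
      [2,3] "every" : NP\(NP\N)
  [3,5] N/NP   >S
    [3,4] "some" : (N/NP)/NP
    [4,5] "liked" : NP/NP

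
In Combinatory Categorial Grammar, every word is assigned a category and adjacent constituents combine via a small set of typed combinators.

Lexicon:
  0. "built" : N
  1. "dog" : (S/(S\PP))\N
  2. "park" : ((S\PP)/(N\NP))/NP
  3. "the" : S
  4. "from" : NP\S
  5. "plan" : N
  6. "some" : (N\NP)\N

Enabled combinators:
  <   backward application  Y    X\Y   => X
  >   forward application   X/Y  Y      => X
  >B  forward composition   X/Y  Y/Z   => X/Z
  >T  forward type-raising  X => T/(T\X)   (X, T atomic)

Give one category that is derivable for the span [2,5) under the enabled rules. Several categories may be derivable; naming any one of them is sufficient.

(S\PP)/(N\NP)

[0,7] S   >
  [0,2] S/(S\PP)   <
    [0,1] "built" : N
    [1,2] "dog" : (S/(S\PP))\N
  [2,7] S\PP   >
    [2,5] (S\PP)/(N\NP)   >
      [2,3] "park" : ((S\PP)/(N\NP))/NP
      [3,5] NP   >
        [3,4] NP/(NP\S)   >T
          [3,4] "the" : S
        [4,5] "from" : NP\S
    [5,7] N\NP   <
      [5,6] "plan" : N
      [6,7] "some" : (N\NP)\N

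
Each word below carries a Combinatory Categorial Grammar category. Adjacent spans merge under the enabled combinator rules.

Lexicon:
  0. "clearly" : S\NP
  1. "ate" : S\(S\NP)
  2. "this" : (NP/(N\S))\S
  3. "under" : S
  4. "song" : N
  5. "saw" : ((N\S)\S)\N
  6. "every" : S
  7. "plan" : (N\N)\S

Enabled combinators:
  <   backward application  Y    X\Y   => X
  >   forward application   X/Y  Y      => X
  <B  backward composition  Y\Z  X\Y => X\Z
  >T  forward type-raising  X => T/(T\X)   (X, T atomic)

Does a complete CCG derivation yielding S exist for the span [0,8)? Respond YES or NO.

S\NP S\(S\NP) (NP/(N\S))\S S N ((N\S)\S)\N S (N\N)\S
CKY chart[0,8] = {N/(N\NP), NP, NP/(NP\NP), PP/(PP\NP), S/(S\NP)}; S ∉ chart

NO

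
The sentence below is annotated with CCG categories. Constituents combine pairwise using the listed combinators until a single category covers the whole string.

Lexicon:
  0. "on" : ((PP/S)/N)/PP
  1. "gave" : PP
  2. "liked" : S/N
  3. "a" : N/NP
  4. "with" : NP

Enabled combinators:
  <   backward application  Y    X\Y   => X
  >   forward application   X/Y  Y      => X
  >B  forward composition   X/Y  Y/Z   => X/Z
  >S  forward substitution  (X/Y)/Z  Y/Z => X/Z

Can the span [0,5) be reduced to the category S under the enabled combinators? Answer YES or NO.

((PP/S)/N)/PP PP S/N N/NP NP
CKY chart[0,5] = {PP}; S ∉ chart

NO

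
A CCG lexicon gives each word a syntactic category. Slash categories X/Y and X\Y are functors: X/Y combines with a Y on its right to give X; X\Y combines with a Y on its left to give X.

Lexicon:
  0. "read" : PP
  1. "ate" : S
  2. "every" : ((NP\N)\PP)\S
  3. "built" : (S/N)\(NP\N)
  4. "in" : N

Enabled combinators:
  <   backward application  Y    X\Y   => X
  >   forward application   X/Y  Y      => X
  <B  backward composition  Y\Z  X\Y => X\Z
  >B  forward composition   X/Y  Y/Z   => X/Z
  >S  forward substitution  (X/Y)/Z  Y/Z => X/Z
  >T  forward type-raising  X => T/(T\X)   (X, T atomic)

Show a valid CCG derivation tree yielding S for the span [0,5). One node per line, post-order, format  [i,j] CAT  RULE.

[0,1] PP  lex  "read"
[1,2] S  lex  "ate"
[2,3] ((NP\N)\PP)\S  lex  "every"
[1,3] (NP\N)\PP  <  k=2
[0,3] NP\N  <  k=1
[3,4] (S/N)\(NP\N)  lex  "built"
[0,4] S/N  <  k=3
[4,5] N  lex  "in"
[0,5] S  >  k=4

[0,5] S   >
  [0,4] S/N   <
    [0,3] NP\N   <
      [0,1] "read" : PP
      [1,3] (NP\N)\PP   <
        [1,2] "ate" : S
        [2,3] "every" : ((NP\N)\PP)\S
    [3,4] "built" : (S/N)\(NP\N)
  [4,5] "in" : N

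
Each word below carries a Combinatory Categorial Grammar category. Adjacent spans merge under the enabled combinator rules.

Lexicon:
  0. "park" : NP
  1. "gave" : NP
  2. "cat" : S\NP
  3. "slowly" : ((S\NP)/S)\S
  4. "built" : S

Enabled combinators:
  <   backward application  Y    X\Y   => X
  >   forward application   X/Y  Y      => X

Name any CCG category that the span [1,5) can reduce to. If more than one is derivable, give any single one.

[0,5] S   <
  [0,1] "park" : NP
  [1,5] S\NP   >
    [1,4] (S\NP)/S   <
      [1,3] S   <
        [1,2] "gave" : NP
        [2,3] "cat" : S\NP
      [3,4] "slowly" : ((S\NP)/S)\S
    [4,5] "built" : S

S\NP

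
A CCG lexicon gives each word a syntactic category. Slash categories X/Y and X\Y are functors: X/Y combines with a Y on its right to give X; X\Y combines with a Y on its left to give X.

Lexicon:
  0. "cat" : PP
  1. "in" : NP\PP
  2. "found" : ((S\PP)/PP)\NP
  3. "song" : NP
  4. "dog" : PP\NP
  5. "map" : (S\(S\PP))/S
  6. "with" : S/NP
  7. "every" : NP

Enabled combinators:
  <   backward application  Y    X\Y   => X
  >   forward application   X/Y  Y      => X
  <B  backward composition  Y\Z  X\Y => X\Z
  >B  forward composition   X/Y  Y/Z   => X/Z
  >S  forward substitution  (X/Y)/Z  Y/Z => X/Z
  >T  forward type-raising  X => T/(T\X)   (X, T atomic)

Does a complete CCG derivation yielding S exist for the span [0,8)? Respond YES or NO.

YES

[0,8] S   <
  [0,5] S\PP   >
    [0,3] (S\PP)/PP   <
      [0,2] NP   >
        [0,1] NP/(NP\PP)   >T
          [0,1] "cat" : PP
        [1,2] "in" : NP\PP
      [2,3] "found" : ((S\PP)/PP)\NP
    [3,5] PP   <
      [3,4] "song" : NP
      [4,5] "dog" : PP\NP
  [5,8] S\(S\PP)   >
    [5,6] "map" : (S\(S\PP))/S
    [6,8] S   >
      [6,7] "with" : S/NP
      [7,8] "every" : NP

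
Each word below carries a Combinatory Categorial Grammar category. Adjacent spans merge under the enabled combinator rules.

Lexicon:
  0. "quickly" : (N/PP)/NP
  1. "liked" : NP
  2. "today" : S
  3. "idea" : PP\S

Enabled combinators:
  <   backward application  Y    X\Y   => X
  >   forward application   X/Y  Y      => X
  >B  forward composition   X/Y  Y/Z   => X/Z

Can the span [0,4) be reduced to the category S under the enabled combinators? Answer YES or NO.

(N/PP)/NP NP S PP\S
CKY chart[0,4] = {N}; S ∉ chart

NO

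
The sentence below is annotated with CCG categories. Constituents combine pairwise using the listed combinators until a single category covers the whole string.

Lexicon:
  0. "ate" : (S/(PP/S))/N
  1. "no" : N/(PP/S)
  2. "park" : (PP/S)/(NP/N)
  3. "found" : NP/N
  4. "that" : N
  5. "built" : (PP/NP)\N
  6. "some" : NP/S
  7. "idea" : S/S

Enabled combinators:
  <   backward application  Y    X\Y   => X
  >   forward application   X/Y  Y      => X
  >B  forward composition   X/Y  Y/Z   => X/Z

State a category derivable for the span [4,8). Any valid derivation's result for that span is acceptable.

[0,8] S   >
  [0,4] S/(PP/S)   >
    [0,1] "ate" : (S/(PP/S))/N
    [1,4] N   >
      [1,2] "no" : N/(PP/S)
      [2,4] PP/S   >
        [2,3] "park" : (PP/S)/(NP/N)
        [3,4] "found" : NP/N
  [4,8] PP/S   >B
    [4,7] PP/S   >B
      [4,6] PP/NP   <
        [4,5] "that" : N
        [5,6] "built" : (PP/NP)\N
      [6,7] "some" : NP/S
    [7,8] "idea" : S/S

PP/S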